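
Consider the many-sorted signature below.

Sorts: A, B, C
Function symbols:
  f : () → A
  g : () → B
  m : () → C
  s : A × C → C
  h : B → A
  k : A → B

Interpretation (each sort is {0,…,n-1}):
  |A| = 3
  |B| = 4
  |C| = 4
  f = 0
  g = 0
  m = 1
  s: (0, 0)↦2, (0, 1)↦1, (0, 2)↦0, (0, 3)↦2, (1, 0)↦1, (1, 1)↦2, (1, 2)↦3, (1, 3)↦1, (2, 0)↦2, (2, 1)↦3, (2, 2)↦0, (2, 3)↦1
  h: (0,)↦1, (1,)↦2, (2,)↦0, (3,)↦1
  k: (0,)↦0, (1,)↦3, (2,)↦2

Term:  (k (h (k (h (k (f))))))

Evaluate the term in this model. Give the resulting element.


  f = 0
  (k (f)) = k(0,) = 0
  (h (k (f))) = h(0,) = 1
  (k (h (k (f)))) = k(1,) = 3
  (h (k (h (k (f))))) = h(3,) = 1
  (k (h (k (h (k (f)))))) = k(1,) = 3

value = 3


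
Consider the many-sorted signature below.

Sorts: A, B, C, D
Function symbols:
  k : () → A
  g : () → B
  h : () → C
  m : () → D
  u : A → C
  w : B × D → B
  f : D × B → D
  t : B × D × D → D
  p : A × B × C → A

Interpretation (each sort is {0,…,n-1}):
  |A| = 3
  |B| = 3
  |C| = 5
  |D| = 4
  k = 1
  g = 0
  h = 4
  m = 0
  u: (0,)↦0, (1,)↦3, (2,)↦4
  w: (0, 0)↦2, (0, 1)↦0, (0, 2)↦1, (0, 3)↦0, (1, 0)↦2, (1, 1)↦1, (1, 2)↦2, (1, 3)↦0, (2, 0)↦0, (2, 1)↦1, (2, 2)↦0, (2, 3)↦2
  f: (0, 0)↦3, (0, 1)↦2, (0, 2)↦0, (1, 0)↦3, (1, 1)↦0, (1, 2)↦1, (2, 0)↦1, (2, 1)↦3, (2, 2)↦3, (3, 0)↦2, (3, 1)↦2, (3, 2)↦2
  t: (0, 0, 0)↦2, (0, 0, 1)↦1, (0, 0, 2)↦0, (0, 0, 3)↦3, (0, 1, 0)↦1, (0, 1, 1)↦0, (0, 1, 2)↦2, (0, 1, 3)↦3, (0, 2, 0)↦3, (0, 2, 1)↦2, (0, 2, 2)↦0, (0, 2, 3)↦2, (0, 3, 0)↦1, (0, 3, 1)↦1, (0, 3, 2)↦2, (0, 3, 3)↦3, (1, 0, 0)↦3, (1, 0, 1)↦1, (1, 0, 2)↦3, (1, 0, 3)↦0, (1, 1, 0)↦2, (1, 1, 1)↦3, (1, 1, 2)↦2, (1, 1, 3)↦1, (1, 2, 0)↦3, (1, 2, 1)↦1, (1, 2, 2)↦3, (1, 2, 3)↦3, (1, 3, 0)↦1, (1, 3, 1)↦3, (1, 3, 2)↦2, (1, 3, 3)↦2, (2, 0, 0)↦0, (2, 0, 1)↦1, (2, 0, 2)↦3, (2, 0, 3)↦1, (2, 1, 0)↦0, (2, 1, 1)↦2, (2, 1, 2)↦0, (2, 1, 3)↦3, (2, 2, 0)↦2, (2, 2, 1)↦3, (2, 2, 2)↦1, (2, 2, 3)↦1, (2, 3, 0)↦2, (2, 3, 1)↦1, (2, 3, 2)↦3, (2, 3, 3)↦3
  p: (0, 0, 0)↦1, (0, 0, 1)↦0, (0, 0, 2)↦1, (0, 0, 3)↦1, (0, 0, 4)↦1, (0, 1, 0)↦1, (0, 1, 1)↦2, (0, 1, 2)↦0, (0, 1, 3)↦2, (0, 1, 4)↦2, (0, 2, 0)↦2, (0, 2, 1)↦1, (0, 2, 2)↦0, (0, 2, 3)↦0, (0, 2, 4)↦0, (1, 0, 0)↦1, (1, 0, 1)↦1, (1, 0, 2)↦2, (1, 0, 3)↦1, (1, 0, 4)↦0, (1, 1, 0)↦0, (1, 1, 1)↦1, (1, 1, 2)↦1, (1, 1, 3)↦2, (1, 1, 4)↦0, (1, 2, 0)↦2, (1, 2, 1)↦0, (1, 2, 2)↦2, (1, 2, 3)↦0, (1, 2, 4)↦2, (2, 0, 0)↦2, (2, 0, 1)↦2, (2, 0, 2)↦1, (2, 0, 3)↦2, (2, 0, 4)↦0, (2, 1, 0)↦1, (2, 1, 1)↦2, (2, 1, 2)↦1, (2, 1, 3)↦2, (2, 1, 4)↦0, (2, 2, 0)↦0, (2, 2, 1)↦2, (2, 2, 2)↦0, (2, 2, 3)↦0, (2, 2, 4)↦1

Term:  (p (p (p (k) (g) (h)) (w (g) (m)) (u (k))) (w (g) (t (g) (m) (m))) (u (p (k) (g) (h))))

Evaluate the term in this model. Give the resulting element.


value = 1

  k = 1
  g = 0
  h = 4
  (p (k) (g) (h)) = p(1, 0, 4) = 0
  g = 0
  m = 0
  (w (g) (m)) = w(0, 0) = 2
  k = 1
  (u (k)) = u(1,) = 3
  (p (p (k) (g) (h)) (w (g) (m)) (u (k))) = p(0, 2, 3) = 0
  g = 0
  g = 0
  m = 0
  m = 0
  (t (g) (m) (m)) = t(0, 0, 0) = 2
  (w (g) (t (g) (m) (m))) = w(0, 2) = 1
  k = 1
  g = 0
  h = 4
  (p (k) (g) (h)) = p(1, 0, 4) = 0
  (u (p (k) (g) (h))) = u(0,) = 0
  (p (p (p (k) (g) (h)) (w (g) (m)) (u (k))) (w (g) (t (g) (m) (m))) (u (p (k) (g) (h)))) = p(0, 1, 0) = 1


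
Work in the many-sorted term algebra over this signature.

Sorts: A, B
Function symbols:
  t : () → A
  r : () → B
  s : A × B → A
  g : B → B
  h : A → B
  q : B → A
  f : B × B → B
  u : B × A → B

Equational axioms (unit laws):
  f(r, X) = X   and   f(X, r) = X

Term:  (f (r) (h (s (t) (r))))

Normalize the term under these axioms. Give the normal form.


normal form = (h (s (t) (r)))

1. (f (r) (h (s (t) (r))))  →  (h (s (t) (r)))


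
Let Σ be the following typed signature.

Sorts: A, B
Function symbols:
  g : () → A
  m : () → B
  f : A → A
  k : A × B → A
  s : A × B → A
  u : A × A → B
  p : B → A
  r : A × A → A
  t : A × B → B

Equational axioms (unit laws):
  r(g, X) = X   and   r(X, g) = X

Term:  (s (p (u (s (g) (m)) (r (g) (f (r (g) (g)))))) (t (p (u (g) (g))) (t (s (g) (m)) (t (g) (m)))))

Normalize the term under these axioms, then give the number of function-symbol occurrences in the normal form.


1. (s (p (u (s (g) (m)) (r (g) (f (r (g) (g)))))) (t (p (u (g) (g))) (t (s (g) (m)) (t (g) (m)))))  →  (s (p (u (s (g) (m)) (f (r (g) (g))))) (t (p (u (g) (g))) (t (s (g) (m)) (t (g) (m)))))
2. (s (p (u (s (g) (m)) (f (r (g) (g))))) (t (p (u (g) (g))) (t (s (g) (m)) (t (g) (m)))))  →  (s (p (u (s (g) (m)) (f (g)))) (t (p (u (g) (g))) (t (s (g) (m)) (t (g) (m)))))
normal form: (s (p (u (s (g) (m)) (f (g)))) (t (p (u (g) (g))) (t (s (g) (m)) (t (g) (m)))))

size = 20


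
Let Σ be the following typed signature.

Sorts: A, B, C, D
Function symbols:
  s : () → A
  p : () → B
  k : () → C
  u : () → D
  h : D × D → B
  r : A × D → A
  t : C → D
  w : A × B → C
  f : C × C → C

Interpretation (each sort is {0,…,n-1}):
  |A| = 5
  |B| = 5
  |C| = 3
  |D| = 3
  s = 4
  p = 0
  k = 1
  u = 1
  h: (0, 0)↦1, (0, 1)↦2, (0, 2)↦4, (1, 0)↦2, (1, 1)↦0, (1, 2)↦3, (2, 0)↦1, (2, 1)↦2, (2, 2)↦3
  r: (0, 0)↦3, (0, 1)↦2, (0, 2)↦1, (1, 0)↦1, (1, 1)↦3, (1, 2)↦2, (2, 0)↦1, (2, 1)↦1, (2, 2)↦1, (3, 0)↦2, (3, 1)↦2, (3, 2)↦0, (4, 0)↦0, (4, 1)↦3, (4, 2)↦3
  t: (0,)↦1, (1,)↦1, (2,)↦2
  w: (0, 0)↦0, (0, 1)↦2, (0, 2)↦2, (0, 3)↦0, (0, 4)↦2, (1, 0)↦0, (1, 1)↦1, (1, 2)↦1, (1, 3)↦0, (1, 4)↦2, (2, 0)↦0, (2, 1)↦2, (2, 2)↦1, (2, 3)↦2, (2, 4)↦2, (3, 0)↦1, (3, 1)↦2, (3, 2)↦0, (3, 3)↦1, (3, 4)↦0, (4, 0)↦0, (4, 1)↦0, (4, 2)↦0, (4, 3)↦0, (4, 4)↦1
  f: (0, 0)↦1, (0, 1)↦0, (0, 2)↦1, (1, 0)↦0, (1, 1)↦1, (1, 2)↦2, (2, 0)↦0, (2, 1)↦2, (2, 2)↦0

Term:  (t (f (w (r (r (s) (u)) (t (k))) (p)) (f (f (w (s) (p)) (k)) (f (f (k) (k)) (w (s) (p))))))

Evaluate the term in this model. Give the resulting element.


  s = 4
  u = 1
  (r (s) (u)) = r(4, 1) = 3
  k = 1
  (t (k)) = t(1,) = 1
  (r (r (s) (u)) (t (k))) = r(3, 1) = 2
  p = 0
  (w (r (r (s) (u)) (t (k))) (p)) = w(2, 0) = 0
  s = 4
  p = 0
  (w (s) (p)) = w(4, 0) = 0
  k = 1
  (f (w (s) (p)) (k)) = f(0, 1) = 0
  k = 1
  k = 1
  (f (k) (k)) = f(1, 1) = 1
  s = 4
  p = 0
  (w (s) (p)) = w(4, 0) = 0
  (f (f (k) (k)) (w (s) (p))) = f(1, 0) = 0
  (f (f (w (s) (p)) (k)) (f (f (k) (k)) (w (s) (p)))) = f(0, 0) = 1
  (f (w (r (r (s) (u)) (t (k))) (p)) (f (f (w (s) (p)) (k)) (f (f (k) (k)) (w (s) (p))))) = f(0, 1) = 0
  (t (f (w (r (r (s) (u)) (t (k))) (p)) (f (f (w (s) (p)) (k)) (f (f (k) (k)) (w (s) (p)))))) = t(0,) = 1

value = 1


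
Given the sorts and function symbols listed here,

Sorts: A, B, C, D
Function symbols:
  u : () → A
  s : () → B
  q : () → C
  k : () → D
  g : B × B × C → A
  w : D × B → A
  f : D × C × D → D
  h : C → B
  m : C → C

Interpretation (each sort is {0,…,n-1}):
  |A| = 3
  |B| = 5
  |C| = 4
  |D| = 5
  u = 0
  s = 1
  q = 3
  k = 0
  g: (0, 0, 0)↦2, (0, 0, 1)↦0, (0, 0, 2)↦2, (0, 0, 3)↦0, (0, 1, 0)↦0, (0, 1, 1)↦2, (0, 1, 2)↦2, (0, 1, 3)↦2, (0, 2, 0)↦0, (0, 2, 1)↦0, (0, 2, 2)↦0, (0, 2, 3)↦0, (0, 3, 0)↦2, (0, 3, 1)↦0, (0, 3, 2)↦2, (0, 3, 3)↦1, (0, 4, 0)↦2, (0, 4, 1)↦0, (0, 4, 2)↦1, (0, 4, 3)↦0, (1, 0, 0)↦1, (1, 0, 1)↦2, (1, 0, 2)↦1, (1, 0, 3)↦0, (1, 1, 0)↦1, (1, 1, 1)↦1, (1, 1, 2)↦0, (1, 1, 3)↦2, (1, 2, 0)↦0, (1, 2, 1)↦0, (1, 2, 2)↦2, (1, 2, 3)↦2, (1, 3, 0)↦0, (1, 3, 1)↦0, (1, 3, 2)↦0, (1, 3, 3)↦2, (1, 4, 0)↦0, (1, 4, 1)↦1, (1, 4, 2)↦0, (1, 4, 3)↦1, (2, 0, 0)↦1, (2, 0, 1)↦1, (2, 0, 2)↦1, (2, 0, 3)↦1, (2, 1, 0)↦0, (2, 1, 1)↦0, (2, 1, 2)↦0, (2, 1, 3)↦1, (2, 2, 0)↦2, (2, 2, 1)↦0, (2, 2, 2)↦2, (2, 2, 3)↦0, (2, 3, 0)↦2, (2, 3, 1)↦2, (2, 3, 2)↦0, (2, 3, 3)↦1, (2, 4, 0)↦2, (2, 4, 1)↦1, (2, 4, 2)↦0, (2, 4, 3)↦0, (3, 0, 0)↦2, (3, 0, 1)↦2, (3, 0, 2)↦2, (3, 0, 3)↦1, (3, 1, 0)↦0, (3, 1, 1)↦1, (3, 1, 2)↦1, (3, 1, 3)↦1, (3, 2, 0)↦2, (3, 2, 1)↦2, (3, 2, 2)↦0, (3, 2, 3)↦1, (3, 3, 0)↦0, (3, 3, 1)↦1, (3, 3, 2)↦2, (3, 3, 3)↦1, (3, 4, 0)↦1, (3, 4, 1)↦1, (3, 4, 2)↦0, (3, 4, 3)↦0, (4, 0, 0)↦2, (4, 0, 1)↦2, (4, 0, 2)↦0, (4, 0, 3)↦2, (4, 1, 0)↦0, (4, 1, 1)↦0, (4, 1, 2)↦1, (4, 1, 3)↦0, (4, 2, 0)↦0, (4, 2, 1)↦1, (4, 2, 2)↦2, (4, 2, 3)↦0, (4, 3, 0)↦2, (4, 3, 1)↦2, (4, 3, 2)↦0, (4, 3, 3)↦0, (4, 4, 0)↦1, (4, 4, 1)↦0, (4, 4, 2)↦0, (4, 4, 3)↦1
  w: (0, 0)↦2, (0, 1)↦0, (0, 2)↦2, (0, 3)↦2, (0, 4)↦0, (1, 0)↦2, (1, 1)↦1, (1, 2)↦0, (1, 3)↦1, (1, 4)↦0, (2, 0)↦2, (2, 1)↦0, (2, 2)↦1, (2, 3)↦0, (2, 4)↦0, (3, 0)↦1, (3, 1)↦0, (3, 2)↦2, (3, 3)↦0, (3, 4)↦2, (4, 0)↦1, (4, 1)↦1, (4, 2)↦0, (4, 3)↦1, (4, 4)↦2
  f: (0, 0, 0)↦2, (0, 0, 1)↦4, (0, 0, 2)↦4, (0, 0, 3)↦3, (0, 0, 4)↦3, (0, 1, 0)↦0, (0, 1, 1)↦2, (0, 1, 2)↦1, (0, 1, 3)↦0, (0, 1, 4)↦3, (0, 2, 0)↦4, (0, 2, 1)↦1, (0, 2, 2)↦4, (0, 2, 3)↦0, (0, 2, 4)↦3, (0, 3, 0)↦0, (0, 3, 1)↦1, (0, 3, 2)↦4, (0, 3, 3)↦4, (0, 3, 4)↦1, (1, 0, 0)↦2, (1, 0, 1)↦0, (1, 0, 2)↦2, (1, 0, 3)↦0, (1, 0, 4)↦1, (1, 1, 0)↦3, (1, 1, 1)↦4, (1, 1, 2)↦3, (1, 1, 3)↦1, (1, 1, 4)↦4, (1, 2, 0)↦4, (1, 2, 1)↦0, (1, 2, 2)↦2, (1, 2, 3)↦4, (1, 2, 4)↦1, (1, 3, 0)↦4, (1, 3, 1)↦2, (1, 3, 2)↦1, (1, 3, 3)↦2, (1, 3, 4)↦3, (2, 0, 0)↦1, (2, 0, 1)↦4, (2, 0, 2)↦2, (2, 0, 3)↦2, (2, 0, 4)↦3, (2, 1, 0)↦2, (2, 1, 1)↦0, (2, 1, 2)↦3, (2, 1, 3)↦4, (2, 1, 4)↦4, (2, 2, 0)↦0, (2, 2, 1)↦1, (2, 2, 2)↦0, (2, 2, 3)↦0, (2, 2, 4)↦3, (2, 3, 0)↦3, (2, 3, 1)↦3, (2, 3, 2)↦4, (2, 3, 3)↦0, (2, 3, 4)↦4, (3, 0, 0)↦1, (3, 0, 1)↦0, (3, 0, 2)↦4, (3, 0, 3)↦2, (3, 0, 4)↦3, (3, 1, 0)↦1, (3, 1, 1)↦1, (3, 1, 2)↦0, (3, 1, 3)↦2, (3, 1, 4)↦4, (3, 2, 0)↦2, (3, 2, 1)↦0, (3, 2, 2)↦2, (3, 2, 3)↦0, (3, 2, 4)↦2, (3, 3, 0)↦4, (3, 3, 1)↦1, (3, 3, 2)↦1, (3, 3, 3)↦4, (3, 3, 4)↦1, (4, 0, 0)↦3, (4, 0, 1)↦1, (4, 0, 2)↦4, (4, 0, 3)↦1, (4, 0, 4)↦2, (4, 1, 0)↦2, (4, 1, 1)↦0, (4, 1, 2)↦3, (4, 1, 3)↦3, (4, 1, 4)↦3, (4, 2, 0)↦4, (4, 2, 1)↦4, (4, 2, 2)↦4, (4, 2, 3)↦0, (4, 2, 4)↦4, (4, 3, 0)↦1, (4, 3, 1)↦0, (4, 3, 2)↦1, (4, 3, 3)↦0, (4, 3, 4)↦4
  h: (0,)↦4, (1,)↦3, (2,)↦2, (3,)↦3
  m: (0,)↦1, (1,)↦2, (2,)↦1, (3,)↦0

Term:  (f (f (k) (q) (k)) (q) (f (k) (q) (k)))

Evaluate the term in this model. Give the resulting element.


value = 0

  k = 0
  q = 3
  k = 0
  (f (k) (q) (k)) = f(0, 3, 0) = 0
  q = 3
  k = 0
  q = 3
  k = 0
  (f (k) (q) (k)) = f(0, 3, 0) = 0
  (f (f (k) (q) (k)) (q) (f (k) (q) (k))) = f(0, 3, 0) = 0


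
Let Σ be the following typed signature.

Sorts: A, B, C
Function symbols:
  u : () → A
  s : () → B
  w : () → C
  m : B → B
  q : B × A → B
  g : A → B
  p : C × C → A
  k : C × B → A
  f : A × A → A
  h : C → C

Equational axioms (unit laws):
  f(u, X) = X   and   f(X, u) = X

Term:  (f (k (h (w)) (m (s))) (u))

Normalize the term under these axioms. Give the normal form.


1. (f (k (h (w)) (m (s))) (u))  →  (k (h (w)) (m (s)))

normal form = (k (h (w)) (m (s)))


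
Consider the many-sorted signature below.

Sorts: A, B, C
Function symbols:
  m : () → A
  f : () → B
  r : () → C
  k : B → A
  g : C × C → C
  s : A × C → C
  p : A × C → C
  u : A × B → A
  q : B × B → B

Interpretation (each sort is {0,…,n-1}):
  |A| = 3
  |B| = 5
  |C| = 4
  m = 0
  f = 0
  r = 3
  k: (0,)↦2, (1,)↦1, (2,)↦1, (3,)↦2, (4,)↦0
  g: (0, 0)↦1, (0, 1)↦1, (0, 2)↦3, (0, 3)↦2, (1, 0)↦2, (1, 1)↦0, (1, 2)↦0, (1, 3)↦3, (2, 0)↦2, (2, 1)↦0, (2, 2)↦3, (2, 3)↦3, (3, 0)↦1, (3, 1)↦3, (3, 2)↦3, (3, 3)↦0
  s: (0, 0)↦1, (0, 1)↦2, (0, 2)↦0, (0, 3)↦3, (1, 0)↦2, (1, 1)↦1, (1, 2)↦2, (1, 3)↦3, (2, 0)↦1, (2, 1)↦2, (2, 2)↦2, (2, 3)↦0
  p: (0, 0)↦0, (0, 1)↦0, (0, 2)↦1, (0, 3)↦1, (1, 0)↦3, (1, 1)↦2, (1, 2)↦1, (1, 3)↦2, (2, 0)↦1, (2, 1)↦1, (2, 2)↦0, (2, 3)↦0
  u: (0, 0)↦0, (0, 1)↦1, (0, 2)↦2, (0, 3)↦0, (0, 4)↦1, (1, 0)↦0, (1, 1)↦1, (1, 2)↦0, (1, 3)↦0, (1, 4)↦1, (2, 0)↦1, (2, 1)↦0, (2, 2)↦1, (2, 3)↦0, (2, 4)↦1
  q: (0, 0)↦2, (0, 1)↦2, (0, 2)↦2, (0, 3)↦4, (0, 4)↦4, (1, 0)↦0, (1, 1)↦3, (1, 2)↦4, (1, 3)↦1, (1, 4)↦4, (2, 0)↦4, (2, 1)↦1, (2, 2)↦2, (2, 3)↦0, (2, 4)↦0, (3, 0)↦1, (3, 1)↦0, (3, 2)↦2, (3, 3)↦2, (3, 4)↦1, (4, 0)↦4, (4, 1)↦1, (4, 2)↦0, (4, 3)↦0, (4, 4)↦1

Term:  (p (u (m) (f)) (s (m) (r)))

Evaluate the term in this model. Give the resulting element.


  m = 0
  f = 0
  (u (m) (f)) = u(0, 0) = 0
  m = 0
  r = 3
  (s (m) (r)) = s(0, 3) = 3
  (p (u (m) (f)) (s (m) (r))) = p(0, 3) = 1

value = 1


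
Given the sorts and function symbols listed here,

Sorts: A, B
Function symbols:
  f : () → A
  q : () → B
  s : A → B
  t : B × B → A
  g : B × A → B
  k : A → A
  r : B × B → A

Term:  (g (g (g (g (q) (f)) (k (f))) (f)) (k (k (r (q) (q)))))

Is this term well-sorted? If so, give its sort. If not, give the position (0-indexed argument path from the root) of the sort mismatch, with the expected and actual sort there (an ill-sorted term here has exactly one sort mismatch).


        (q) : B
        (f) : A
      (g (q) (f)) : B
        (f) : A
      (k (f)) : A
    (g (g (q) (f)) (k (f))) : B
    (f) : A
  (g (g (g (q) (f)) (k (f))) (f)) : B
        (q) : B
        (q) : B
      (r (q) (q)) : A
    (k (r (q) (q))) : A
  (k (k (r (q) (q)))) : A
(g (g (g (g (q) (f)) (k (f))) (f)) (k (k (r (q) (q))))) : B

well-sorted; sort = B


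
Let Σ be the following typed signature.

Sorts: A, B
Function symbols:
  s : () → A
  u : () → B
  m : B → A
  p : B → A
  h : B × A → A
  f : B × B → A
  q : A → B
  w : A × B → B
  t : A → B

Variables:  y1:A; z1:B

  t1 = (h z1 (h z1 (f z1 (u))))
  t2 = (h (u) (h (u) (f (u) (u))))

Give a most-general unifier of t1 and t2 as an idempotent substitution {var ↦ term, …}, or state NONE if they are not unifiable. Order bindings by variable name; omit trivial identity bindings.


{z1 ↦ (u)}


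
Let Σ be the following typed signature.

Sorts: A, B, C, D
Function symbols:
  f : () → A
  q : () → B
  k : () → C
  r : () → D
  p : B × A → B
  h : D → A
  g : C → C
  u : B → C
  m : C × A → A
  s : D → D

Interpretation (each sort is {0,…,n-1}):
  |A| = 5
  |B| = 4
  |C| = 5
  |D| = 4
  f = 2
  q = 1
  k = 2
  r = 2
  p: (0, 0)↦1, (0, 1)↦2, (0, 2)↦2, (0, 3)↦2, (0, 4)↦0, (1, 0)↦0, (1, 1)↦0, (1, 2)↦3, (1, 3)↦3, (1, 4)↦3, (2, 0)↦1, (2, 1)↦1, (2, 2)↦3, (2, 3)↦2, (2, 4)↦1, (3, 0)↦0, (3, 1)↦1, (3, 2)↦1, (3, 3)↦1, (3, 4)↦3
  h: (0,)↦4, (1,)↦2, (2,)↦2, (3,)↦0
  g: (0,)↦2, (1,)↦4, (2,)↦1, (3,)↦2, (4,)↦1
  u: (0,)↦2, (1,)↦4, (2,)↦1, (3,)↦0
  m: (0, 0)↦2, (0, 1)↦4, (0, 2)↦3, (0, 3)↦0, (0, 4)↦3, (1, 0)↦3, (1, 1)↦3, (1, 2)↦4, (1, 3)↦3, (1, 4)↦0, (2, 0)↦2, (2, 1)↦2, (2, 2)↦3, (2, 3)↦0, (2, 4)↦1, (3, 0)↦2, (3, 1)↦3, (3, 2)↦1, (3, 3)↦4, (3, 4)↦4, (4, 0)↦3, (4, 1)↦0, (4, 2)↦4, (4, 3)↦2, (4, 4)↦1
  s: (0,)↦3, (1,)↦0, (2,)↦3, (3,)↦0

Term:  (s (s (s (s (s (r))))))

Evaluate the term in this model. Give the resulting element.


  r = 2
  (s (r)) = s(2,) = 3
  (s (s (r))) = s(3,) = 0
  (s (s (s (r)))) = s(0,) = 3
  (s (s (s (s (r))))) = s(3,) = 0
  (s (s (s (s (s (r)))))) = s(0,) = 3

value = 3


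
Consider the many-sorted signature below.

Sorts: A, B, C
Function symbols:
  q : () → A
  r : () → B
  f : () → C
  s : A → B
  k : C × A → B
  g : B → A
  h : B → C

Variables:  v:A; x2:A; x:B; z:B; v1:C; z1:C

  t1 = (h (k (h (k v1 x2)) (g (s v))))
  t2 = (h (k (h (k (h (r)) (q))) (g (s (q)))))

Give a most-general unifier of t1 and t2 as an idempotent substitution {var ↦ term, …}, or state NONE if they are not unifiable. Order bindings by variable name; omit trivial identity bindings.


{v ↦ (q), v1 ↦ (h (r)), x2 ↦ (q)}


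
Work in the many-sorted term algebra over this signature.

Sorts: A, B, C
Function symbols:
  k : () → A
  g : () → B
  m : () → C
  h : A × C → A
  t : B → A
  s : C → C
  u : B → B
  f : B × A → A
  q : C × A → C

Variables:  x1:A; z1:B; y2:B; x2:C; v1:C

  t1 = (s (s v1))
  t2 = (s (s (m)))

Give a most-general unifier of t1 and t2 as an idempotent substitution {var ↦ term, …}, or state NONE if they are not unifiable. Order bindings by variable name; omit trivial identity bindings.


{v1 ↦ (m)}


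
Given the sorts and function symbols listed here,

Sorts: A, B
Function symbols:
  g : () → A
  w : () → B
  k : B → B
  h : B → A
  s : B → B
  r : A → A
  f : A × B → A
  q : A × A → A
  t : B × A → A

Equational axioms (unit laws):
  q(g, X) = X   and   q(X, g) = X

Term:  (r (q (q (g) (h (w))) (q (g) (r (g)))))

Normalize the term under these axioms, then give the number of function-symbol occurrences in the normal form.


1. (r (q (q (g) (h (w))) (q (g) (r (g)))))  →  (r (q (h (w)) (q (g) (r (g)))))
2. (r (q (h (w)) (q (g) (r (g)))))  →  (r (q (h (w)) (r (g))))
normal form: (r (q (h (w)) (r (g))))

size = 6


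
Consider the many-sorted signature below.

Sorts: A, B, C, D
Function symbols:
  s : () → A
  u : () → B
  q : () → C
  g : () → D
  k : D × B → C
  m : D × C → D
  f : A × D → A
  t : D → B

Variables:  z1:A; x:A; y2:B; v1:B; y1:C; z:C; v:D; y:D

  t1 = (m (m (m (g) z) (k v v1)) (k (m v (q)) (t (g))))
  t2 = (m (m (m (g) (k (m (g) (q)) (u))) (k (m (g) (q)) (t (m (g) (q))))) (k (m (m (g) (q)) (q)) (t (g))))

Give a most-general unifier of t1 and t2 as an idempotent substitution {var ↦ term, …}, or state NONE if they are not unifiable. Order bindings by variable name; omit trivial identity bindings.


{v ↦ (m (g) (q)), v1 ↦ (t (m (g) (q))), z ↦ (k (m (g) (q)) (u))}


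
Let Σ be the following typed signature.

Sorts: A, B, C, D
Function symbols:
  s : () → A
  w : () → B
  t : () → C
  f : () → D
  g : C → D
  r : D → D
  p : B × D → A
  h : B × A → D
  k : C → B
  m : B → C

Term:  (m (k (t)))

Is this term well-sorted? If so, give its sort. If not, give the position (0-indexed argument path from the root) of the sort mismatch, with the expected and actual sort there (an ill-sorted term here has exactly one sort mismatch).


well-sorted; sort = C

    (t) : C
  (k (t)) : B
(m (k (t))) : C


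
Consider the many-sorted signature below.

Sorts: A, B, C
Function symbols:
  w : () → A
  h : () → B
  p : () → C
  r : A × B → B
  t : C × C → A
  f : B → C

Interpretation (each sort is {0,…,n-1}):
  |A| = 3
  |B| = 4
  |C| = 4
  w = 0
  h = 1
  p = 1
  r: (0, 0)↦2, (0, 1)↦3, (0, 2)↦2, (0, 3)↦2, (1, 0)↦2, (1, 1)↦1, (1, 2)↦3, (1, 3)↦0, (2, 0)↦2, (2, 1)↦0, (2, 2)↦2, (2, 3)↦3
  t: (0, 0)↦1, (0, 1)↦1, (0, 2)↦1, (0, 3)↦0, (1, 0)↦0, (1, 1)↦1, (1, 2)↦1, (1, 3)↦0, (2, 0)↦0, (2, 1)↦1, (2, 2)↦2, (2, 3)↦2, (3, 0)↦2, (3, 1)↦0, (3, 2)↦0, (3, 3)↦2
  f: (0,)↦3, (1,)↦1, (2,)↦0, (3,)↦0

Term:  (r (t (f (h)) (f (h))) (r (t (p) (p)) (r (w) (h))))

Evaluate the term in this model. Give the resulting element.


  h = 1
  (f (h)) = f(1,) = 1
  h = 1
  (f (h)) = f(1,) = 1
  (t (f (h)) (f (h))) = t(1, 1) = 1
  p = 1
  p = 1
  (t (p) (p)) = t(1, 1) = 1
  w = 0
  h = 1
  (r (w) (h)) = r(0, 1) = 3
  (r (t (p) (p)) (r (w) (h))) = r(1, 3) = 0
  (r (t (f (h)) (f (h))) (r (t (p) (p)) (r (w) (h)))) = r(1, 0) = 2

value = 2


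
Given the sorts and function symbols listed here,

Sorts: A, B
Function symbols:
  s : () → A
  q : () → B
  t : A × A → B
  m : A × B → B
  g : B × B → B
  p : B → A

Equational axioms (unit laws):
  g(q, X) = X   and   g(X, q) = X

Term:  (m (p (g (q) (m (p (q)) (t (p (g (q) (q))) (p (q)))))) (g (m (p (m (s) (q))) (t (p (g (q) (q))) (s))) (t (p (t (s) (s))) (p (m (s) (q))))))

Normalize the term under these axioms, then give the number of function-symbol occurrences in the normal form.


1. (m (p (g (q) (m (p (q)) (t (p (g (q) (q))) (p (q)))))) (g (m (p (m (s) (q))) (t (p (g (q) (q))) (s))) (t (p (t (s) (s))) (p (m (s) (q))))))  →  (m (p (m (p (q)) (t (p (g (q) (q))) (p (q))))) (g (m (p (m (s) (q))) (t (p (g (q) (q))) (s))) (t (p (t (s) (s))) (p (m (s) (q))))))
2. (m (p (m (p (q)) (t (p (g (q) (q))) (p (q))))) (g (m (p (m (s) (q))) (t (p (g (q) (q))) (s))) (t (p (t (s) (s))) (p (m (s) (q))))))  →  (m (p (m (p (q)) (t (p (q)) (p (q))))) (g (m (p (m (s) (q))) (t (p (g (q) (q))) (s))) (t (p (t (s) (s))) (p (m (s) (q))))))
3. (m (p (m (p (q)) (t (p (q)) (p (q))))) (g (m (p (m (s) (q))) (t (p (g (q) (q))) (s))) (t (p (t (s) (s))) (p (m (s) (q))))))  →  (m (p (m (p (q)) (t (p (q)) (p (q))))) (g (m (p (m (s) (q))) (t (p (q)) (s))) (t (p (t (s) (s))) (p (m (s) (q))))))
normal form: (m (p (m (p (q)) (t (p (q)) (p (q))))) (g (m (p (m (s) (q))) (t (p (q)) (s))) (t (p (t (s) (s))) (p (m (s) (q))))))

size = 29


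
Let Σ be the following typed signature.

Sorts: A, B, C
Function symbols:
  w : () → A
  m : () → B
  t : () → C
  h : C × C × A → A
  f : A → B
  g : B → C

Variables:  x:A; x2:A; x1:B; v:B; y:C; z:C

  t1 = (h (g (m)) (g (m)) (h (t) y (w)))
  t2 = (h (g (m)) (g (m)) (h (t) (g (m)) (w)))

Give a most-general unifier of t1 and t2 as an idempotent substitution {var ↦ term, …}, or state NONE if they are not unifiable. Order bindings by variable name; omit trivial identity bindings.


{y ↦ (g (m))}


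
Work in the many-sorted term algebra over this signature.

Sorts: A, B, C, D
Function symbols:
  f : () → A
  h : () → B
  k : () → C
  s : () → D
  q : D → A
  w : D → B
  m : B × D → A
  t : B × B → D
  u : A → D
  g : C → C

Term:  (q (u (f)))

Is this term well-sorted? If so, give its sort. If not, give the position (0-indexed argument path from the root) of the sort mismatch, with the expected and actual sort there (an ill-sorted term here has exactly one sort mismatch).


    (f) : A
  (u (f)) : D
(q (u (f))) : A

well-sorted; sort = A


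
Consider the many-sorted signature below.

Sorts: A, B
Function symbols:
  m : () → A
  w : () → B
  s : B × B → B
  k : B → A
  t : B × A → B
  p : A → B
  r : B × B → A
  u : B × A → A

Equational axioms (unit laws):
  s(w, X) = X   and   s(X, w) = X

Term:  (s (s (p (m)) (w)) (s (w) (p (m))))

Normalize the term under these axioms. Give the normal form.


normal form = (s (p (m)) (p (m)))

1. (s (s (p (m)) (w)) (s (w) (p (m))))  →  (s (p (m)) (s (w) (p (m))))
2. (s (p (m)) (s (w) (p (m))))  →  (s (p (m)) (p (m)))


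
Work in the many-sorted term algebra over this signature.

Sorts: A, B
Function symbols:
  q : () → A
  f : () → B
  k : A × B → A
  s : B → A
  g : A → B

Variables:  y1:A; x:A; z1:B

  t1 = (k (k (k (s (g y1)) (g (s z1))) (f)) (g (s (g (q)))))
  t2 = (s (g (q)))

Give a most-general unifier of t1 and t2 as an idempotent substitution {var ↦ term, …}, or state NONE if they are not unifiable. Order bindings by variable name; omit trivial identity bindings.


head clash or occurs-check failure — not unifiable

NONE (not unifiable)


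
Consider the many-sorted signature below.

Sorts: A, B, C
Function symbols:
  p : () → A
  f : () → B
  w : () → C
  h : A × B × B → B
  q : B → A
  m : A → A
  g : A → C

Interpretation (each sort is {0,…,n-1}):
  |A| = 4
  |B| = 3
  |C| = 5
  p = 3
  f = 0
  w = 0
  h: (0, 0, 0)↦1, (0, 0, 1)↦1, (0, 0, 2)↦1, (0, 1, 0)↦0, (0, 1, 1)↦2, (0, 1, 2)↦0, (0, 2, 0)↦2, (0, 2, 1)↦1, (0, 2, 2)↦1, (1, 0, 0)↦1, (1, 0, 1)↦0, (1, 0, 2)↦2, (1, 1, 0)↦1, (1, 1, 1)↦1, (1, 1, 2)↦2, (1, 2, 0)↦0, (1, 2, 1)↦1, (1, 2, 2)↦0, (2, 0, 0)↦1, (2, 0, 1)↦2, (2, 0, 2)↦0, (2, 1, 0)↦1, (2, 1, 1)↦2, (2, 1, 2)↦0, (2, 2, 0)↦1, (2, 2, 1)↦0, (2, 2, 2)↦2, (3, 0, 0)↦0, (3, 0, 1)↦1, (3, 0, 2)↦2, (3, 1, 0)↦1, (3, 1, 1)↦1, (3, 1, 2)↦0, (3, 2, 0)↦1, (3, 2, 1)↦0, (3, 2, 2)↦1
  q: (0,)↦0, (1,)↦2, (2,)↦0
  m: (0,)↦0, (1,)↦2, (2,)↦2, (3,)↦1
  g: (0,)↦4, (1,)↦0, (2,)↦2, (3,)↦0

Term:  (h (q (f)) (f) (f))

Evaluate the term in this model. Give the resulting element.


value = 1

  f = 0
  (q (f)) = q(0,) = 0
  f = 0
  f = 0
  (h (q (f)) (f) (f)) = h(0, 0, 0) = 1


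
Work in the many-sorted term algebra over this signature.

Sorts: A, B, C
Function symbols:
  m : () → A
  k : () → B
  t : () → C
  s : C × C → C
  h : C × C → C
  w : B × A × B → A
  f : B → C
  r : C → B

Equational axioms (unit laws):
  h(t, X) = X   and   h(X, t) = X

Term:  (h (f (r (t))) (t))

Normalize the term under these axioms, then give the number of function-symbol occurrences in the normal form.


1. (h (f (r (t))) (t))  →  (f (r (t)))
normal form: (f (r (t)))

size = 3


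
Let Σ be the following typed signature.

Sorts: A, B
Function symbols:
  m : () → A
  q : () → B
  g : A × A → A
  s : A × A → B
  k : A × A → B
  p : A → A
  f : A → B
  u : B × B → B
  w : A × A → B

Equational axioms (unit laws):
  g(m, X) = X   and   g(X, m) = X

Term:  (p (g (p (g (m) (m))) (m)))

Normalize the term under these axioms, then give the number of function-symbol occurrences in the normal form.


size = 3

1. (p (g (p (g (m) (m))) (m)))  →  (p (p (g (m) (m))))
2. (p (p (g (m) (m))))  →  (p (p (m)))
normal form: (p (p (m)))


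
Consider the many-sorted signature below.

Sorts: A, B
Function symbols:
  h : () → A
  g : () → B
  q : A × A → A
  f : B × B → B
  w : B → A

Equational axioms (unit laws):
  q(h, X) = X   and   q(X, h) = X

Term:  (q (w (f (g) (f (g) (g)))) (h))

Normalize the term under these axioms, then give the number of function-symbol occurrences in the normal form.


size = 6

1. (q (w (f (g) (f (g) (g)))) (h))  →  (w (f (g) (f (g) (g))))
normal form: (w (f (g) (f (g) (g))))


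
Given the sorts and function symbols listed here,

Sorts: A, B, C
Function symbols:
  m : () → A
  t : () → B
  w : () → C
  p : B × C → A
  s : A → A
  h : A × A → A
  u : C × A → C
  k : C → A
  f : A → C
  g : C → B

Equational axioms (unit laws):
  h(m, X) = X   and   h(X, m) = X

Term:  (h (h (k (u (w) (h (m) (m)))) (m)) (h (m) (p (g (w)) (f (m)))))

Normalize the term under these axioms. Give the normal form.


normal form = (h (k (u (w) (m))) (p (g (w)) (f (m))))

1. (h (h (k (u (w) (h (m) (m)))) (m)) (h (m) (p (g (w)) (f (m)))))  →  (h (k (u (w) (h (m) (m)))) (h (m) (p (g (w)) (f (m)))))
2. (h (k (u (w) (h (m) (m)))) (h (m) (p (g (w)) (f (m)))))  →  (h (k (u (w) (m))) (h (m) (p (g (w)) (f (m)))))
3. (h (k (u (w) (m))) (h (m) (p (g (w)) (f (m)))))  →  (h (k (u (w) (m))) (p (g (w)) (f (m))))


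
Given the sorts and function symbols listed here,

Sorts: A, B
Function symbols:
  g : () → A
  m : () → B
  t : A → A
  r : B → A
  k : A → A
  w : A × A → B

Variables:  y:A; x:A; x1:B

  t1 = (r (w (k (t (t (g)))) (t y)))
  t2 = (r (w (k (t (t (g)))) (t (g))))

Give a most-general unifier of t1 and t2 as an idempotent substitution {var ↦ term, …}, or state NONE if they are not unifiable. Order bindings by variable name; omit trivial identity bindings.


{y ↦ (g)}


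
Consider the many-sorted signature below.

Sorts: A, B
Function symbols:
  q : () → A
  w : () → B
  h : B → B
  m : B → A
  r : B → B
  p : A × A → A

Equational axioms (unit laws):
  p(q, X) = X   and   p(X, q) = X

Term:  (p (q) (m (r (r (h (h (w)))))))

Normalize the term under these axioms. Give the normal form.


1. (p (q) (m (r (r (h (h (w)))))))  →  (m (r (r (h (h (w))))))

normal form = (m (r (r (h (h (w))))))


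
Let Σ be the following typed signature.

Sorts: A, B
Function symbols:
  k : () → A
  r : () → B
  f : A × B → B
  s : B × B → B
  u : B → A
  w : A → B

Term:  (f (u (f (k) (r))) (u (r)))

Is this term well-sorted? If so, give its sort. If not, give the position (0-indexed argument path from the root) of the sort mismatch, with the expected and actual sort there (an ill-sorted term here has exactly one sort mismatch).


ill-sorted at position [1]: expected B, got A

      (k) : A
      (r) : B
    (f (k) (r)) : B
  (u (f (k) (r))) : A
    (r) : B
  (u (r)) : A
(f (u (f (k) (r))) (u (r))) : ✗ arg 1 at [1] has sort A, expected B


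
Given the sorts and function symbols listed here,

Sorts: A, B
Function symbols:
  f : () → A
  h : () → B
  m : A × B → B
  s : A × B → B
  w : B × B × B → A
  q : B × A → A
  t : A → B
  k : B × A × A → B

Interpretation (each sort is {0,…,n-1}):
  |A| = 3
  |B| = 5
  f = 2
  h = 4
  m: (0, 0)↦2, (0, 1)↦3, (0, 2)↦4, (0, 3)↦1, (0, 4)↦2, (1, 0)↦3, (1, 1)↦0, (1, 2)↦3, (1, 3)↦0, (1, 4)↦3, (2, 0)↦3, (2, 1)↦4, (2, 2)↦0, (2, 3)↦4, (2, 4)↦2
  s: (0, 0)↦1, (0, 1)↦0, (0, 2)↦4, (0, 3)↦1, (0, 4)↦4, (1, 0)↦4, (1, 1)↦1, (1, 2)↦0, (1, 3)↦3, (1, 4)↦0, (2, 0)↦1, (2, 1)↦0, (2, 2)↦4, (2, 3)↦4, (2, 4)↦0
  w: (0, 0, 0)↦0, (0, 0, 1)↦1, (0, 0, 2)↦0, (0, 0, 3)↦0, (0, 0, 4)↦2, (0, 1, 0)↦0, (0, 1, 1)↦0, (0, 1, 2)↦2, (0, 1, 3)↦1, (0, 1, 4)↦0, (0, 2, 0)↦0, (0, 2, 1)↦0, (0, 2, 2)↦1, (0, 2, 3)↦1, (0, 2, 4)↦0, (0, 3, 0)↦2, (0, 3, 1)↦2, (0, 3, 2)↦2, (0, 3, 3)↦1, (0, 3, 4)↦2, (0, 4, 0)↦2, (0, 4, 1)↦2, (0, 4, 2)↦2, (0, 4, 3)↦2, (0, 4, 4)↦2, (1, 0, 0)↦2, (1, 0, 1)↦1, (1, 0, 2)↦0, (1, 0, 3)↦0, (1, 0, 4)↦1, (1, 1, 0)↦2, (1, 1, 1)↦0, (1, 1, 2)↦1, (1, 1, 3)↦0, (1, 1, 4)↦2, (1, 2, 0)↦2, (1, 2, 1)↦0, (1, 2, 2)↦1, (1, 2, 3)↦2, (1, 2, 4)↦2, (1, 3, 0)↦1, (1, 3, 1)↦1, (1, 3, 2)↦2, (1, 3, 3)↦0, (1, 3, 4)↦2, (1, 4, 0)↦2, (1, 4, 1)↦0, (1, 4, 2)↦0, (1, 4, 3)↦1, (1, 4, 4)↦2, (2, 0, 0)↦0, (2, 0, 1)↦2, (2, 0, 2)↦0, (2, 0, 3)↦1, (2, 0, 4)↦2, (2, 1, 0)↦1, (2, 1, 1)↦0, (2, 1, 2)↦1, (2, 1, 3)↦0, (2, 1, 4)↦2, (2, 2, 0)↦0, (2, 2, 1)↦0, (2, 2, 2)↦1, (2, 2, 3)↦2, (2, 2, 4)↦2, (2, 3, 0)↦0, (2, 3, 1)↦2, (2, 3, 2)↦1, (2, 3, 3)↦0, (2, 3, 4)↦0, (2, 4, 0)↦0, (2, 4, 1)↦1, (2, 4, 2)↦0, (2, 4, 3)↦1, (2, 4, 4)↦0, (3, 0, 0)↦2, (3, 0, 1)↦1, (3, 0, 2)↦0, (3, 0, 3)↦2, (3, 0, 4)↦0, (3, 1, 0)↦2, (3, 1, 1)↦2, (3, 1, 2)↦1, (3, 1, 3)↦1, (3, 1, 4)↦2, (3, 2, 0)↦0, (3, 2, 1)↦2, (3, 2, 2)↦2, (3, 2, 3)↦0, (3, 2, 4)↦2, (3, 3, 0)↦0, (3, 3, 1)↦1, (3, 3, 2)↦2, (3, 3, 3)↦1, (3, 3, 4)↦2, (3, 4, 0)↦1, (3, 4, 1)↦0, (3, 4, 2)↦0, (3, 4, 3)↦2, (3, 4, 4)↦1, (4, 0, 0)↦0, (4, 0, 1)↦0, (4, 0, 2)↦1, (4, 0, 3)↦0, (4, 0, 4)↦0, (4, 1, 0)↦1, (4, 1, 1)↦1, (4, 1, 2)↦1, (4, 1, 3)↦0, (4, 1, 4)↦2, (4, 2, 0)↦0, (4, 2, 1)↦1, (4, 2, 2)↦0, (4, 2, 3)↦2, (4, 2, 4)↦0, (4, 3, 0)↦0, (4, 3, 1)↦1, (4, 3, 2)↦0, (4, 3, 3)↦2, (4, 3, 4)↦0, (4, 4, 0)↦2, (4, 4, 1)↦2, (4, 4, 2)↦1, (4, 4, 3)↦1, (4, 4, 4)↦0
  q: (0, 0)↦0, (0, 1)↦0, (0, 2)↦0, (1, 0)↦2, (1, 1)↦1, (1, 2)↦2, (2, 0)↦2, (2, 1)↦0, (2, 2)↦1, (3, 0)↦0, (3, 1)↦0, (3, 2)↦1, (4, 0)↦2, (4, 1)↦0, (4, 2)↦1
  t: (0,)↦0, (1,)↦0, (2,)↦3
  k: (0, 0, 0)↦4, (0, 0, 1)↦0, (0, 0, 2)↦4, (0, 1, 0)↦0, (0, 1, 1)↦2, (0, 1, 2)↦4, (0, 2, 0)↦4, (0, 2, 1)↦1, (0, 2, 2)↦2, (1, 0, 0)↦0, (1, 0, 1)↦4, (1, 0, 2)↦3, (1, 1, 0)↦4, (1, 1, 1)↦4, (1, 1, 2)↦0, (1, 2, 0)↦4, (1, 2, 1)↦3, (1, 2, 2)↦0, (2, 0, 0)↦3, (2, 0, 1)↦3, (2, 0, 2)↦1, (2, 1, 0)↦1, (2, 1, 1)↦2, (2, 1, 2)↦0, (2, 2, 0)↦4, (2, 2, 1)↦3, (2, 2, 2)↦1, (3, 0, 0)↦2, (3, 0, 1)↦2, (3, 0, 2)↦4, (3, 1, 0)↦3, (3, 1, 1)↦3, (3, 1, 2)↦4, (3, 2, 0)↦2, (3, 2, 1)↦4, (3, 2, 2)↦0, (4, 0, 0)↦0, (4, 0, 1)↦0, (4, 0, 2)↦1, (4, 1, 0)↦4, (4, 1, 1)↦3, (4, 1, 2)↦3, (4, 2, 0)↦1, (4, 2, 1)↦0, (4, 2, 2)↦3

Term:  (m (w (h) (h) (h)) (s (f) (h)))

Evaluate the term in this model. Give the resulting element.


  h = 4
  h = 4
  h = 4
  (w (h) (h) (h)) = w(4, 4, 4) = 0
  f = 2
  h = 4
  (s (f) (h)) = s(2, 4) = 0
  (m (w (h) (h) (h)) (s (f) (h))) = m(0, 0) = 2

value = 2


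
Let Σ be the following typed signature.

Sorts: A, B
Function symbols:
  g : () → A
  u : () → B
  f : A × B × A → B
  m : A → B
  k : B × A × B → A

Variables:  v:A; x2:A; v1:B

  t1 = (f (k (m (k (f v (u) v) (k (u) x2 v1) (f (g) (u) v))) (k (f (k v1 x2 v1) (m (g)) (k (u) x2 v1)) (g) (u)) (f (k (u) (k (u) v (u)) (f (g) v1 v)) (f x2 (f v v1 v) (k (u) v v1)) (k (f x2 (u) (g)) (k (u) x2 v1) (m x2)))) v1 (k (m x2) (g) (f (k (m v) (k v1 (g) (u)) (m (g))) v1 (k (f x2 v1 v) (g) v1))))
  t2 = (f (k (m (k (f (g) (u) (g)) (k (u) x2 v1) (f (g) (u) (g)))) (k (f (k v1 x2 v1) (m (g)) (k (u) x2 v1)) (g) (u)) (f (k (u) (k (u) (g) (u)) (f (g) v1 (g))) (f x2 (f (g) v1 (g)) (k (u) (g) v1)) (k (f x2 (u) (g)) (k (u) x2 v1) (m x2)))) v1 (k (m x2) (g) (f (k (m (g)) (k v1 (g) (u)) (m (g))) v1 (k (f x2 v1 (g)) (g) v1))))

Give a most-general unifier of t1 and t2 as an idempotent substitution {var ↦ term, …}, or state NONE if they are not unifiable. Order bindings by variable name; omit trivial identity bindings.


{v ↦ (g)}


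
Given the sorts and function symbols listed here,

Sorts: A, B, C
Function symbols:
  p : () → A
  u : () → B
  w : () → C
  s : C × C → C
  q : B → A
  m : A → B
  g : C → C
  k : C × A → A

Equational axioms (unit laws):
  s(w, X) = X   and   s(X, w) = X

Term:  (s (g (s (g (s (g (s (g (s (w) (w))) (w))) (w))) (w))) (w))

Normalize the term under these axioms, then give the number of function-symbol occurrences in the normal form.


size = 5

1. (s (g (s (g (s (g (s (g (s (w) (w))) (w))) (w))) (w))) (w))  →  (g (s (g (s (g (s (g (s (w) (w))) (w))) (w))) (w)))
2. (g (s (g (s (g (s (g (s (w) (w))) (w))) (w))) (w)))  →  (g (g (s (g (s (g (s (w) (w))) (w))) (w))))
3. (g (g (s (g (s (g (s (w) (w))) (w))) (w))))  →  (g (g (g (s (g (s (w) (w))) (w)))))
4. (g (g (g (s (g (s (w) (w))) (w)))))  →  (g (g (g (g (s (w) (w))))))
5. (g (g (g (g (s (w) (w))))))  →  (g (g (g (g (w)))))
normal form: (g (g (g (g (w)))))


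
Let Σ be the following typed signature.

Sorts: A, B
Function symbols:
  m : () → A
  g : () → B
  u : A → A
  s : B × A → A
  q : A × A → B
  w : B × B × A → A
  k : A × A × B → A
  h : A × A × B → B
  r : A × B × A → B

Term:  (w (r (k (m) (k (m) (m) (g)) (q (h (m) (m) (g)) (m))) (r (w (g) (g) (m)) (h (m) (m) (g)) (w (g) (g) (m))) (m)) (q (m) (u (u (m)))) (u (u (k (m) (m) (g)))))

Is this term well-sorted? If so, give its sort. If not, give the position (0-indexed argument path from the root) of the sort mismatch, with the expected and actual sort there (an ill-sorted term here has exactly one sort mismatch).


ill-sorted at position [0, 0, 2, 0]: expected A, got B

      (m) : A
        (m) : A
        (m) : A
        (g) : B
      (k (m) (m) (g)) : A
          (m) : A
          (m) : A
          (g) : B
        (h (m) (m) (g)) : B
        (m) : A
      (q (h (m) (m) (g)) (m)) : ✗ arg 0 at [0, 0, 2, 0] has sort B, expected A
        (g) : B
        (g) : B
        (m) : A
      (w (g) (g) (m)) : A
        (m) : A
        (m) : A
        (g) : B
      (h (m) (m) (g)) : B
        (g) : B
        (g) : B
        (m) : A
      (w (g) (g) (m)) : A
    (r (w (g) (g) (m)) (h (m) (m) (g)) (w (g) (g) (m))) : B
    (m) : A
    (m) : A
        (m) : A
      (u (m)) : A
    (u (u (m))) : A
  (q (m) (u (u (m)))) : B
        (m) : A
        (m) : A
        (g) : B
      (k (m) (m) (g)) : A
    (u (k (m) (m) (g))) : A
  (u (u (k (m) (m) (g)))) : A


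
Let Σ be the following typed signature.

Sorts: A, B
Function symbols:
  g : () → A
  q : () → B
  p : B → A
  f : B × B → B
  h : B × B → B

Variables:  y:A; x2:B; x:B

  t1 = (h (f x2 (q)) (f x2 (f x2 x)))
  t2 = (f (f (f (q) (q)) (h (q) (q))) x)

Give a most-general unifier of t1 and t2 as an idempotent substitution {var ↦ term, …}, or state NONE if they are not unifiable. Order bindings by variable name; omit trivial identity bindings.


NONE (not unifiable)

head clash or occurs-check failure — not unifiable


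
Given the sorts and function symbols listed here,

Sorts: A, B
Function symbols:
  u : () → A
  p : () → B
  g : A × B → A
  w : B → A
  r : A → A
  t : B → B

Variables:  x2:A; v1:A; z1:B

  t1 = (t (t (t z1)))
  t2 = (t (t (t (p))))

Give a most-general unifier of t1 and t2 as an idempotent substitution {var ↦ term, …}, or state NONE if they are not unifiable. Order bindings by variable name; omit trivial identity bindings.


{z1 ↦ (p)}


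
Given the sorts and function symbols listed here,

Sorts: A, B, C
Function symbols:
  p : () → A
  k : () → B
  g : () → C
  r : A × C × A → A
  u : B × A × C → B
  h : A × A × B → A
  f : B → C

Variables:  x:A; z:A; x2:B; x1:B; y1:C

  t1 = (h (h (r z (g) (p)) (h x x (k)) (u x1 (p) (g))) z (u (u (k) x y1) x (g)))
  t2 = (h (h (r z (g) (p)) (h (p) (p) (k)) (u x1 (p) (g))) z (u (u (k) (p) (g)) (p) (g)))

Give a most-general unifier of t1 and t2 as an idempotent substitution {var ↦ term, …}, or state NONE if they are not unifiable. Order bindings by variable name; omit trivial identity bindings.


{x ↦ (p), y1 ↦ (g)}


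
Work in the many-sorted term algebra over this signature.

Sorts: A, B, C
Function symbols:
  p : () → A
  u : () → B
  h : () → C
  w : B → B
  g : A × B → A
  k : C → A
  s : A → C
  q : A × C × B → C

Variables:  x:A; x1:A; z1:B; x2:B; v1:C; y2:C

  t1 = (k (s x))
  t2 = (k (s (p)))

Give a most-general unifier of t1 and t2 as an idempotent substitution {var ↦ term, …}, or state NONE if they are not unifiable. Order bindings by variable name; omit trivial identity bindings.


{x ↦ (p)}


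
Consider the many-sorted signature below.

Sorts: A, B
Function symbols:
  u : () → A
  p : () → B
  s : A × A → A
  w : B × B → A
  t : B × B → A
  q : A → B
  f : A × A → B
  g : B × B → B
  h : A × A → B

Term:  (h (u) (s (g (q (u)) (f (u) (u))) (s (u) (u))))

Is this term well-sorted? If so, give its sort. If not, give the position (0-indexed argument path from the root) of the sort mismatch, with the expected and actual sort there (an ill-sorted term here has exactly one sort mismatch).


  (u) : A
        (u) : A
      (q (u)) : B
        (u) : A
        (u) : A
      (f (u) (u)) : B
    (g (q (u)) (f (u) (u))) : B
      (u) : A
      (u) : A
    (s (u) (u)) : A
  (s (g (q (u)) (f (u) (u))) (s (u) (u))) : ✗ arg 0 at [1, 0] has sort B, expected A

ill-sorted at position [1, 0]: expected A, got B


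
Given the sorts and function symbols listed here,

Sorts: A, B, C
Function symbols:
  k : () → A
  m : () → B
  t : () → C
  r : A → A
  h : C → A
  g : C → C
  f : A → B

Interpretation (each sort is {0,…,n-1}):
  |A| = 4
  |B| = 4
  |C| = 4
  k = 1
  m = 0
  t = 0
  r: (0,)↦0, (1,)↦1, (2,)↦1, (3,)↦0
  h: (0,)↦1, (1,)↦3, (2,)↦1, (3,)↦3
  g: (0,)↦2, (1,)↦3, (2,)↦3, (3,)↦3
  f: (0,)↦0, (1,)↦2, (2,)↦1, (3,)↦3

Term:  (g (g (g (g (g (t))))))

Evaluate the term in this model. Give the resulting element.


value = 3

  t = 0
  (g (t)) = g(0,) = 2
  (g (g (t))) = g(2,) = 3
  (g (g (g (t)))) = g(3,) = 3
  (g (g (g (g (t))))) = g(3,) = 3
  (g (g (g (g (g (t)))))) = g(3,) = 3


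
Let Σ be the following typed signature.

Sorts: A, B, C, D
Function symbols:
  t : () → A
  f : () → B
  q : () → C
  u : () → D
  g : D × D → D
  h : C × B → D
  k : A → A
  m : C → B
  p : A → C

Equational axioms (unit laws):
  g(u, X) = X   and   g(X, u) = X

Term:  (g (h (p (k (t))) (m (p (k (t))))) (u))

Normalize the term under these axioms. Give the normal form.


normal form = (h (p (k (t))) (m (p (k (t)))))

1. (g (h (p (k (t))) (m (p (k (t))))) (u))  →  (h (p (k (t))) (m (p (k (t)))))


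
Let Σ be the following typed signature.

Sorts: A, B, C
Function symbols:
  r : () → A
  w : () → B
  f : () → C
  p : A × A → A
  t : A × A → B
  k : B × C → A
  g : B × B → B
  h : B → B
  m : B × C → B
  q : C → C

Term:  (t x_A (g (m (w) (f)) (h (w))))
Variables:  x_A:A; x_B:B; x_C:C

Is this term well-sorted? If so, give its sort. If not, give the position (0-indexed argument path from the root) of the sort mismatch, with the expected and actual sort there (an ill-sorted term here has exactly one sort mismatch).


ill-sorted at position [1]: expected A, got B

  x_A : A
      (w) : B
      (f) : C
    (m (w) (f)) : B
      (w) : B
    (h (w)) : B
  (g (m (w) (f)) (h (w))) : B
(t x_A (g (m (w) (f)) (h (w)))) : ✗ arg 1 at [1] has sort B, expected A
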